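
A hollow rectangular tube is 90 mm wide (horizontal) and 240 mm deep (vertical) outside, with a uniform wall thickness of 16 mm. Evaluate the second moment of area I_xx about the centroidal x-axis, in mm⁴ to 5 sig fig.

Decompose the section into non-overlapping parts with the origin at the bottom-left of its bounding rectangle.
Outer rectangle: 90 × 240, A = 21 600 mm², y = 120 mm, Ī = 103 680 000 mm⁴.
Inner void (subtracted): 58 × 208, A = 12 064 mm², y = 120 mm, Ī = 43 494 741 mm⁴.
By symmetry the centroid is at mid-height, ȳ = 120 mm.
All pieces are centred on the centroidal x-axis, so I = ΣĪ (holes subtracted) = 60 185 259 mm⁴.

I_xx ≈ 6.0185 × 10⁷ mm⁴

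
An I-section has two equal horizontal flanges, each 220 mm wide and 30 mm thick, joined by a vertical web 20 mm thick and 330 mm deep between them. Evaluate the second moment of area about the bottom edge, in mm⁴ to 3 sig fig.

Split into non-overlapping primitives; take the origin at the lower-left of the bounding box.
Bottom flange: 220 × 30, A = 6 600 mm², y = 15 mm, Ī = 495 000 mm⁴.
Web: 20 × 330, A = 6 600 mm², y = 195 mm, Ī = 59 895 000 mm⁴.
Top flange: 220 × 30, A = 6 600 mm², y = 375 mm, Ī = 495 000 mm⁴.
Transfer each piece to a horizontal axis along the bottom face using Ī + A·d² with d = y − 0:
  bottom flange: d = 15 mm → contributes +1 980 000 mm⁴
  web: d = 195 mm → contributes +310 860 000 mm⁴
  top flange: d = 375 mm → contributes +928 620 000 mm⁴
Total I = 1 241 460 000 mm⁴.

I_base ≈ 1.24 × 10⁹ mm⁴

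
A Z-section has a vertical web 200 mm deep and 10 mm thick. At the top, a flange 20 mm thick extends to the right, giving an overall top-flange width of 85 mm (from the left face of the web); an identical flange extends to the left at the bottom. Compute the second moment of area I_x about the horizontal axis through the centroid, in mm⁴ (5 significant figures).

Split into non-overlapping primitives; take the origin at the lower-left of the bounding box.
Web: 10 × 200, A = 2 000 mm², y = 100 mm, Ī = 6 666 667 mm⁴.
Top flange (beyond web): 75 × 20, A = 1 500 mm², y = 190 mm, Ī = 50 000 mm⁴.
Bottom flange (beyond web): 75 × 20, A = 1 500 mm², y = 10 mm, Ī = 50 000 mm⁴.
Centroid: ȳ = ΣA·y / ΣA = 100 mm.
Transfer each piece to the horizontal axis through the centroid using Ī + A·d² with d = y − 100:
  web: d = 0 mm → contributes +6 666 667 mm⁴
  top flange (beyond web): d = 90 mm → contributes +12 200 000 mm⁴
  bottom flange (beyond web): d = -90 mm → contributes +12 200 000 mm⁴
Total I = 31 066 667 mm⁴.

I_x ≈ 3.1067 × 10⁷ mm⁴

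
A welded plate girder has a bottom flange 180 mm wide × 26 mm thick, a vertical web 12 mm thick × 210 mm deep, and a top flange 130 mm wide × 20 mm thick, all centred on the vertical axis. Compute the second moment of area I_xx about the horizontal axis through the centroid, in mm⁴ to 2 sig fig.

Split into non-overlapping primitives; take the origin at the lower-left of the bounding box.
Bottom plate: 180 × 26, A = 4 680 mm², y = 13 mm, Ī = 263 640 mm⁴.
Web plate: 12 × 210, A = 2 520 mm², y = 131 mm, Ī = 9 261 000 mm⁴.
Top plate: 130 × 20, A = 2 600 mm², y = 246 mm, Ī = 86 667 mm⁴.
Centroid: ȳ = ΣA·y / ΣA = 105.2 mm.
Transfer each piece to the horizontal axis through the centroid using Ī + A·d² with d = y − 105.2:
  bottom plate: d = -92.16 mm → contributes +40 012 355 mm⁴
  web plate: d = 25.84 mm → contributes +10 943 724 mm⁴
  top plate: d = 140.8 mm → contributes +51 660 619 mm⁴
Total I = 102 616 698 mm⁴.

I_xx ≈ 1.0 × 10⁸ mm⁴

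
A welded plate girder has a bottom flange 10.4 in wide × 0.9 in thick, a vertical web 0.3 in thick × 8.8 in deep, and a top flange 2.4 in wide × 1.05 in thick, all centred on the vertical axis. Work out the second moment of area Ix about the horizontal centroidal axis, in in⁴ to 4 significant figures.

Ix ≈ 224.3 in⁴

Treat the section as a set of non-overlapping primitives; coordinates are from the bounding-box lower-left.
Bottom plate: 10.4 × 0.9, A = 9.36 in², y = 0.45 in, Ī = 0.6318 in⁴.
Web plate: 0.3 × 8.8, A = 2.64 in², y = 5.3 in, Ī = 17.0368 in⁴.
Top plate: 2.4 × 1.05, A = 2.52 in², y = 10.225 in, Ī = 0.231525 in⁴.
Centroid: ȳ = ΣA·y / ΣA = 3.02831 in.
Transfer each piece to the horizontal centroidal axis using Ī + A·d² with d = y − 3.02831:
  bottom plate: d = -2.57831 in → contributes +62.8539 in⁴
  web plate: d = 2.27169 in → contributes +30.6608 in⁴
  top plate: d = 7.19669 in → contributes +130.748 in⁴
Total I = 224.263 in⁴.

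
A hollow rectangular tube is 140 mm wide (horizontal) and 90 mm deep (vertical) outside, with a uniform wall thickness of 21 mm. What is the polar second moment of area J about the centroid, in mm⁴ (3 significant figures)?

J ≈ 2.44 × 10⁷ mm⁴

Treat the section as a set of non-overlapping primitives; coordinates are from the bounding-box lower-left.
Outer rectangle: 140 × 90, A = 12 600 mm², y = 45 mm, Ī = 8 505 000 mm⁴.
Inner void (subtracted): 98 × 48, A = 4 704 mm², y = 45 mm, Ī = 903 168 mm⁴.
By symmetry the centroid is at mid-height, ȳ = 45 mm.
All pieces are centred on the centroidal x-axis, so I = ΣĪ (holes subtracted) = 7 601 832 mm⁴.
Repeating about the centroidal y-axis gives I_y = 16 815 232 mm⁴.
Polar second moment: J = I_x + I_y = 24 417 064 mm⁴.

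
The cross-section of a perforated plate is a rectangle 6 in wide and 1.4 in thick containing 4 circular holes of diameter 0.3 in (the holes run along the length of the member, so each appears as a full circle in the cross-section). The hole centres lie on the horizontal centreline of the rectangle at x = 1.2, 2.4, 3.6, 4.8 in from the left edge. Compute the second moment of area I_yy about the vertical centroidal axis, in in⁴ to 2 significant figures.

Decompose the section into non-overlapping parts with the origin at the bottom-left of its bounding rectangle.
Plate: 6 × 1.4, A = 8.4 in², x = 3 in, Ī = 25.2 in⁴.
Hole 1 (subtracted): ⌀0.3, A = 0.07069 in², x = 1.2 in, Ī = 0.0003976 in⁴.
Hole 2 (subtracted): ⌀0.3, A = 0.07069 in², x = 2.4 in, Ī = 0.0003976 in⁴.
Hole 3 (subtracted): ⌀0.3, A = 0.07069 in², x = 3.6 in, Ī = 0.0003976 in⁴.
Hole 4 (subtracted): ⌀0.3, A = 0.07069 in², x = 4.8 in, Ī = 0.0003976 in⁴.
By symmetry the centroid is at mid-width, x̄ = 3 in.
Transfer each piece to the vertical centroidal axis using Ī + A·d² with d = x − 3:
  plate: d = 0 in → contributes +25.2 in⁴
  hole 1: d = -1.8 in → contributes −0.2294 in⁴
  hole 2: d = -0.6 in → contributes −0.02584 in⁴
  hole 3: d = 0.6 in → contributes −0.02584 in⁴
  hole 4: d = 1.8 in → contributes −0.2294 in⁴
Total I = 24.69 in⁴.

I_yy ≈ 25 in⁴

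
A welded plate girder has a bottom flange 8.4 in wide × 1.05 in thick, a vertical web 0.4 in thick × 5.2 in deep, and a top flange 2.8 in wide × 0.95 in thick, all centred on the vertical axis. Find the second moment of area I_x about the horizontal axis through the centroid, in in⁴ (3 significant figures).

I_x ≈ 89.3 in⁴

Split into non-overlapping primitives; take the origin at the lower-left of the bounding box.
Bottom plate: 8.4 × 1.05, A = 8.82 in², y = 0.525 in, Ī = 0.81034 in⁴.
Web plate: 0.4 × 5.2, A = 2.08 in², y = 3.65 in, Ī = 4.6869 in⁴.
Top plate: 2.8 × 0.95, A = 2.66 in², y = 6.725 in, Ī = 0.20005 in⁴.
Centroid: ȳ = ΣA·y / ΣA = 2.2206 in.
Transfer each piece to the horizontal axis through the centroid using Ī + A·d² with d = y − 2.2206:
  bottom plate: d = -1.6956 in → contributes +26.168 in⁴
  web plate: d = 1.4294 in → contributes +8.9369 in⁴
  top plate: d = 4.5044 in → contributes +54.171 in⁴
Total I = 89.276 in⁴.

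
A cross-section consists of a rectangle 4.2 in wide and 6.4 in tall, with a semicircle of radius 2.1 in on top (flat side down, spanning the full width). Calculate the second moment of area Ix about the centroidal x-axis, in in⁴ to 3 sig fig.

Ix ≈ 186 in⁴

Treat the section as a set of non-overlapping primitives; coordinates are from the bounding-box lower-left.
Rectangular body: 4.2 × 6.4, A = 26.88 in², y = 3.2 in, Ī = 91.75 in⁴.
Semicircular cap: semicircle r = 2.1, A = 6.9272 in², y = 7.2913 in, Ī = 2.1346 in⁴.
Centroid: ȳ = ΣA·y / ΣA = 4.0383 in.
Transfer each piece to the centroidal x-axis using Ī + A·d² with d = y − 4.0383:
  rectangular body: d = -0.83831 in → contributes +110.64 in⁴
  semicircular cap: d = 3.253 in → contributes +75.436 in⁴
Total I = 186.08 in⁴.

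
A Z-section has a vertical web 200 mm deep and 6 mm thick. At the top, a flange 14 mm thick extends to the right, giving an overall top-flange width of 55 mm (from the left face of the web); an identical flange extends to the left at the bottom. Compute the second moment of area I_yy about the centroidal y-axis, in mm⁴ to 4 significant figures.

I_yy ≈ 1.316 × 10⁶ mm⁴

Break the section into simple shapes (no overlaps), measuring from the bottom-left corner of the bounding box.
Web: 6 × 200, A = 1 200 mm², x = 52 mm, Ī = 3 600 mm⁴.
Top flange (beyond web): 49 × 14, A = 686 mm², x = 79.5 mm, Ī = 137 257 mm⁴.
Bottom flange (beyond web): 49 × 14, A = 686 mm², x = 24.5 mm, Ī = 137 257 mm⁴.
Centroid: x̄ = ΣA·x / ΣA = 52 mm.
Transfer each piece to the centroidal y-axis using Ī + A·d² with d = x − 52:
  web: d = 0 mm → contributes +3 600 mm⁴
  top flange (beyond web): d = 27.5 mm → contributes +656 045 mm⁴
  bottom flange (beyond web): d = -27.5 mm → contributes +656 045 mm⁴
Total I = 1 315 689 mm⁴.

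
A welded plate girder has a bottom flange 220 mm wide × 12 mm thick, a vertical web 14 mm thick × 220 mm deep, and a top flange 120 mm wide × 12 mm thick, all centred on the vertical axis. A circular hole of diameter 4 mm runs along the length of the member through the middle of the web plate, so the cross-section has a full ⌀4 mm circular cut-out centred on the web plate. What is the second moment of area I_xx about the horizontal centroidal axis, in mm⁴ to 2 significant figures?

Decompose the section into non-overlapping parts with the origin at the bottom-left of its bounding rectangle.
Bottom plate: 220 × 12, A = 2 640 mm², y = 6 mm, Ī = 31 680 mm⁴.
Web plate: 14 × 220, A = 3 080 mm², y = 122 mm, Ī = 12 422 667 mm⁴.
Top plate: 120 × 12, A = 1 440 mm², y = 238 mm, Ī = 17 280 mm⁴.
Hole (subtracted): ⌀4, A = 12.57 mm², y = 122 mm, Ī = 12.57 mm⁴.
Centroid: ȳ = ΣA·y / ΣA = 102.5 mm.
Transfer each piece to the horizontal centroidal axis using Ī + A·d² with d = y − 102.5:
  bottom plate: d = -96.52 mm → contributes +24 628 494 mm⁴
  web plate: d = 19.48 mm → contributes +13 590 898 mm⁴
  top plate: d = 135.5 mm → contributes +26 446 489 mm⁴
  hole: d = 19.48 mm → contributes −4 779 mm⁴
Total I = 64 661 101 mm⁴.

I_xx ≈ 6.5 × 10⁷ mm⁴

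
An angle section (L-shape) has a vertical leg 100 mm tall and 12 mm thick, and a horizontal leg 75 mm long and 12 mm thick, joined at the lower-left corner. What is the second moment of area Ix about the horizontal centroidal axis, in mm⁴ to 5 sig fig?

Ix ≈ 1.9070 × 10⁶ mm⁴

Decompose the section into non-overlapping parts with the origin at the bottom-left of its bounding rectangle.
Vertical leg: 12 × 100, A = 1 200 mm², y = 50 mm, Ī = 1 000 000 mm⁴.
Horizontal leg (remainder): 63 × 12, A = 756 mm², y = 6 mm, Ī = 9 072 mm⁴.
Centroid: ȳ = ΣA·y / ΣA = 32.99387 mm.
Transfer each piece to the horizontal centroidal axis using Ī + A·d² with d = y − 32.99387:
  vertical leg: d = 17.00613 mm → contributes +1 347 050 mm⁴
  horizontal leg (remainder): d = -26.99387 mm → contributes +559945.6 mm⁴
Total I = 1 906 996 mm⁴.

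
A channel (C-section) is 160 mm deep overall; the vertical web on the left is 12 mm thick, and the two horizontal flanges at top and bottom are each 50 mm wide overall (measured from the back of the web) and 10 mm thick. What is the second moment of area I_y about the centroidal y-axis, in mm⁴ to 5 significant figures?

Break the section into simple shapes (no overlaps), measuring from the bottom-left corner of the bounding box.
Web: 12 × 160, A = 1 920 mm², x = 6 mm, Ī = 23 040 mm⁴.
Top flange (beyond web): 38 × 10, A = 380 mm², x = 31 mm, Ī = 45726.67 mm⁴.
Bottom flange (beyond web): 38 × 10, A = 380 mm², x = 31 mm, Ī = 45726.67 mm⁴.
Centroid: x̄ = ΣA·x / ΣA = 13.08955 mm.
Transfer each piece to the centroidal y-axis using Ī + A·d² with d = x − 13.08955:
  web: d = -7.089552 mm → contributes +119542.6 mm⁴
  top flange (beyond web): d = 17.91045 mm → contributes +167624.6 mm⁴
  bottom flange (beyond web): d = 17.91045 mm → contributes +167624.6 mm⁴
Total I = 454791.8 mm⁴.

I_y ≈ 4.5479 × 10⁵ mm⁴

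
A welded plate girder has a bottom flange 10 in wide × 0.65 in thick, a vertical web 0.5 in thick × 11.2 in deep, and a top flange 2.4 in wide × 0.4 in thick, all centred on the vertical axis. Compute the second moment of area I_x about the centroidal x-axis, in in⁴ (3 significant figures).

Split into non-overlapping primitives; take the origin at the lower-left of the bounding box.
Bottom plate: 10 × 0.65, A = 6.5 in², y = 0.325 in, Ī = 0.22885 in⁴.
Web plate: 0.5 × 11.2, A = 5.6 in², y = 6.25 in, Ī = 58.539 in⁴.
Top plate: 2.4 × 0.4, A = 0.96 in², y = 12.05 in, Ī = 0.0128 in⁴.
Centroid: ȳ = ΣA·y / ΣA = 3.7275 in.
Transfer each piece to the centroidal x-axis using Ī + A·d² with d = y − 3.7275:
  bottom plate: d = -3.4025 in → contributes +75.477 in⁴
  web plate: d = 2.5225 in → contributes +94.173 in⁴
  top plate: d = 8.3225 in → contributes +66.507 in⁴
Total I = 236.16 in⁴.

I_x ≈ 236 in⁴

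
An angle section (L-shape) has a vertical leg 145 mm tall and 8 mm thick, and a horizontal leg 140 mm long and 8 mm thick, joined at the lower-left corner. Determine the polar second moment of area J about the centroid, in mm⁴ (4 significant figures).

Treat the section as a set of non-overlapping primitives; coordinates are from the bounding-box lower-left.
Vertical leg: 8 × 145, A = 1 160 mm², y = 72.5 mm, Ī = 2 032 417 mm⁴.
Horizontal leg (remainder): 132 × 8, A = 1 056 mm², y = 4 mm, Ī = 5 632 mm⁴.
Centroid: ȳ = ΣA·y / ΣA = 39.8574 mm.
Transfer each piece to the centroidal x-axis using Ī + A·d² with d = y − 39.8574:
  vertical leg: d = 32.6426 mm → contributes +3 268 442 mm⁴
  horizontal leg (remainder): d = -35.8574 mm → contributes +1 363 387 mm⁴
Total I = 4 631 830 mm⁴.
For the y-axis: x̄ = 37.3574 mm.
Repeating about the centroidal y-axis gives I_y = 4 248 120 mm⁴.
Polar second moment: J = I_x + I_y = 8 879 949 mm⁴.

J ≈ 8.880 × 10⁶ mm⁴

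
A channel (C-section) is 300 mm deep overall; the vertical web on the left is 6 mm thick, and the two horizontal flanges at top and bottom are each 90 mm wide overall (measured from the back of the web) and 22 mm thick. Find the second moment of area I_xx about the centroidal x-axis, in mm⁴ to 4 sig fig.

I_xx ≈ 8.506 × 10⁷ mm⁴

Break the section into simple shapes (no overlaps), measuring from the bottom-left corner of the bounding box.
Web: 6 × 300, A = 1 800 mm², y = 150 mm, Ī = 13 500 000 mm⁴.
Top flange (beyond web): 84 × 22, A = 1 848 mm², y = 289 mm, Ī = 74 536 mm⁴.
Bottom flange (beyond web): 84 × 22, A = 1 848 mm², y = 11 mm, Ī = 74 536 mm⁴.
By symmetry the centroid is at mid-height, ȳ = 150 mm.
Transfer each piece to the centroidal x-axis using Ī + A·d² with d = y − 150:
  web: d = 0 mm → contributes +13 500 000 mm⁴
  top flange (beyond web): d = 139 mm → contributes +35 779 744 mm⁴
  bottom flange (beyond web): d = -139 mm → contributes +35 779 744 mm⁴
Total I = 85 059 488 mm⁴.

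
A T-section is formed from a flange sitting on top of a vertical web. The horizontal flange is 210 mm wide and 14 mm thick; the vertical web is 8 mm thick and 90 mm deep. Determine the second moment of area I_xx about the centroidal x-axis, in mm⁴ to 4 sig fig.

Decompose the section into non-overlapping parts with the origin at the bottom-left of its bounding rectangle.
Flange: 210 × 14, A = 2 940 mm², y = 97 mm, Ī = 48 020 mm⁴.
Web: 8 × 90, A = 720 mm², y = 45 mm, Ī = 486 000 mm⁴.
Centroid: ȳ = ΣA·y / ΣA = 86.7705 mm.
Transfer each piece to the centroidal x-axis using Ī + A·d² with d = y − 86.7705:
  flange: d = 10.2295 mm → contributes +355 670 mm⁴
  web: d = -41.7705 mm → contributes +1 742 237 mm⁴
Total I = 2 097 907 mm⁴.

I_xx ≈ 2.098 × 10⁶ mm⁴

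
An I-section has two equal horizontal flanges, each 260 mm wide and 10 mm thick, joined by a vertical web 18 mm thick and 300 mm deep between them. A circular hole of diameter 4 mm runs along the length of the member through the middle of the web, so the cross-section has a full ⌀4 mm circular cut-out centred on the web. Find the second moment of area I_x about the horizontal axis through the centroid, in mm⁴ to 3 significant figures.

I_x ≈ 1.65 × 10⁸ mm⁴

Decompose the section into non-overlapping parts with the origin at the bottom-left of its bounding rectangle.
Bottom flange: 260 × 10, A = 2 600 mm², y = 5 mm, Ī = 21 667 mm⁴.
Web: 18 × 300, A = 5 400 mm², y = 160 mm, Ī = 40 500 000 mm⁴.
Top flange: 260 × 10, A = 2 600 mm², y = 315 mm, Ī = 21 667 mm⁴.
Hole (subtracted): ⌀4, A = 12.566 mm², y = 160 mm, Ī = 12.566 mm⁴.
By symmetry the centroid is at mid-height, ȳ = 160 mm.
Transfer each piece to the horizontal axis through the centroid using Ī + A·d² with d = y − 160:
  bottom flange: d = -155 mm → contributes +62 486 667 mm⁴
  web: d = 0 mm → contributes +40 500 000 mm⁴
  top flange: d = 155 mm → contributes +62 486 667 mm⁴
  hole: d = 0 mm → contributes −12.566 mm⁴
Total I = 165 473 321 mm⁴.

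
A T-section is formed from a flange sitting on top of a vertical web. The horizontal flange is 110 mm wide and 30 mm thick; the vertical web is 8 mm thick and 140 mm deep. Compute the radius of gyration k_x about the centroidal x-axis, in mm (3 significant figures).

k_x ≈ 42.9 mm

Split into non-overlapping primitives; take the origin at the lower-left of the bounding box.
Flange: 110 × 30, A = 3 300 mm², y = 155 mm, Ī = 247 500 mm⁴.
Web: 8 × 140, A = 1 120 mm², y = 70 mm, Ī = 1 829 333 mm⁴.
Centroid: ȳ = ΣA·y / ΣA = 133.46 mm.
Transfer each piece to the centroidal x-axis using Ī + A·d² with d = y − 133.46:
  flange: d = 21.538 mm → contributes +1 778 388 mm⁴
  web: d = -63.462 mm → contributes +6 339 984 mm⁴
Total I = 8 118 372 mm⁴.
Radius of gyration: k = √(I/A) = √(8 118 372 / 4 420) = 42.857 mm.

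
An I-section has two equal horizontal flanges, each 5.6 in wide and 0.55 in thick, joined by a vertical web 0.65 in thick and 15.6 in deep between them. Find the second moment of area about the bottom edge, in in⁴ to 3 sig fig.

Break the section into simple shapes (no overlaps), measuring from the bottom-left corner of the bounding box.
Bottom flange: 5.6 × 0.55, A = 3.08 in², y = 0.275 in, Ī = 0.077642 in⁴.
Web: 0.65 × 15.6, A = 10.14 in², y = 8.35 in, Ī = 205.64 in⁴.
Top flange: 5.6 × 0.55, A = 3.08 in², y = 16.425 in, Ī = 0.077642 in⁴.
Transfer each piece to the bottom edge using Ī + A·d² with d = y − 0:
  bottom flange: d = 0.275 in → contributes +0.31057 in⁴
  web: d = 8.35 in → contributes +912.63 in⁴
  top flange: d = 16.425 in → contributes +831 in⁴
Total I = 1743.9 in⁴.

I_base ≈ 1740 in⁴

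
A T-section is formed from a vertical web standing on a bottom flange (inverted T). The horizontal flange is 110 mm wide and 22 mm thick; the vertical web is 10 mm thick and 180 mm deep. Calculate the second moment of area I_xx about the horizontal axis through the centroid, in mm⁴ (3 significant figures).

I_xx ≈ 1.55 × 10⁷ mm⁴

Decompose the section into non-overlapping parts with the origin at the bottom-left of its bounding rectangle.
Flange: 110 × 22, A = 2 420 mm², y = 11 mm, Ī = 97 607 mm⁴.
Web: 10 × 180, A = 1 800 mm², y = 112 mm, Ī = 4 860 000 mm⁴.
Centroid: ȳ = ΣA·y / ΣA = 54.081 mm.
Transfer each piece to the horizontal axis through the centroid using Ī + A·d² with d = y − 54.081:
  flange: d = -43.081 mm → contributes +4 588 970 mm⁴
  web: d = 57.919 mm → contributes +10 898 389 mm⁴
Total I = 15 487 359 mm⁴.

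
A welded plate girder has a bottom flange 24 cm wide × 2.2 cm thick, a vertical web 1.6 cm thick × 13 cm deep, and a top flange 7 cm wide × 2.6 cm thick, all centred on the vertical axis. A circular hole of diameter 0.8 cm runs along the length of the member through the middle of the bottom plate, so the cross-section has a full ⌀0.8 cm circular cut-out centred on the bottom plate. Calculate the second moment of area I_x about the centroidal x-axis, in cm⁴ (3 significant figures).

I_x ≈ 3740 cm⁴

Decompose the section into non-overlapping parts with the origin at the bottom-left of its bounding rectangle.
Bottom plate: 24 × 2.2, A = 52.8 cm², y = 1.1 cm, Ī = 21.296 cm⁴.
Web plate: 1.6 × 13, A = 20.8 cm², y = 8.7 cm, Ī = 292.93 cm⁴.
Top plate: 7 × 2.6, A = 18.2 cm², y = 16.5 cm, Ī = 10.253 cm⁴.
Hole (subtracted): ⌀0.8, A = 0.50265 cm², y = 1.1 cm, Ī = 0.020106 cm⁴.
Centroid: ȳ = ΣA·y / ΣA = 5.9015 cm.
Transfer each piece to the centroidal x-axis using Ī + A·d² with d = y − 5.9015:
  bottom plate: d = -4.8015 cm → contributes +1238.5 cm⁴
  web plate: d = 2.7985 cm → contributes +455.84 cm⁴
  top plate: d = 10.599 cm → contributes +2054.6 cm⁴
  hole: d = -4.8015 cm → contributes −11.608 cm⁴
Total I = 3737.4 cm⁴.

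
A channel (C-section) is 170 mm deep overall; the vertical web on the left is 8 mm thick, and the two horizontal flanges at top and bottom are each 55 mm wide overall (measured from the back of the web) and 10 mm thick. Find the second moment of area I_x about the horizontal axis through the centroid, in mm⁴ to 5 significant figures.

I_x ≈ 9.2992 × 10⁶ mm⁴

Split into non-overlapping primitives; take the origin at the lower-left of the bounding box.
Web: 8 × 170, A = 1 360 mm², y = 85 mm, Ī = 3 275 333 mm⁴.
Top flange (beyond web): 47 × 10, A = 470 mm², y = 165 mm, Ī = 3916.667 mm⁴.
Bottom flange (beyond web): 47 × 10, A = 470 mm², y = 5 mm, Ī = 3916.667 mm⁴.
By symmetry the centroid is at mid-height, ȳ = 85 mm.
Transfer each piece to the horizontal axis through the centroid using Ī + A·d² with d = y − 85:
  web: d = 0 mm → contributes +3 275 333 mm⁴
  top flange (beyond web): d = 80 mm → contributes +3 011 917 mm⁴
  bottom flange (beyond web): d = -80 mm → contributes +3 011 917 mm⁴
Total I = 9 299 167 mm⁴.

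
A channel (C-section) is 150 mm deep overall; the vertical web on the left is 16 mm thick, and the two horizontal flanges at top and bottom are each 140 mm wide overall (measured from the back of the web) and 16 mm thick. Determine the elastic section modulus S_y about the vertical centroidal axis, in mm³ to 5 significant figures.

S_y ≈ 1.4102 × 10⁵ mm³

Decompose the section into non-overlapping parts with the origin at the bottom-left of its bounding rectangle.
Web: 16 × 150, A = 2 400 mm², x = 8 mm, Ī = 51 200 mm⁴.
Top flange (beyond web): 124 × 16, A = 1 984 mm², x = 78 mm, Ī = 2 542 165 mm⁴.
Bottom flange (beyond web): 124 × 16, A = 1 984 mm², x = 78 mm, Ī = 2 542 165 mm⁴.
Centroid: x̄ = ΣA·x / ΣA = 51.61809 mm.
Transfer each piece to the vertical centroidal axis using Ī + A·d² with d = x − 51.61809:
  web: d = -43.61809 mm → contributes +4 617 291 mm⁴
  top flange (beyond web): d = 26.38191 mm → contributes +3 923 040 mm⁴
  bottom flange (beyond web): d = 26.38191 mm → contributes +3 923 040 mm⁴
Total I = 12 463 370 mm⁴.
Extreme fibre distance c = 88.38191 mm; S = I/c = 141017.2 mm³.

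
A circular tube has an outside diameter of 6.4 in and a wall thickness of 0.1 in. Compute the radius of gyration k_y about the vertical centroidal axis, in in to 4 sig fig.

k_y ≈ 2.228 in

Split into non-overlapping primitives; take the origin at the lower-left of the bounding box.
Outer circle: ⌀6.4, A = 32.1699 in², x = 3.2 in, Ī = 82.355 in⁴.
Bore (subtracted): ⌀6.2, A = 30.1907 in², x = 3.2 in, Ī = 72.5332 in⁴.
By symmetry the centroid is at mid-width, x̄ = 3.2 in.
All pieces are centred on the vertical centroidal axis, so I = ΣĪ (holes subtracted) = 9.8218 in⁴.
Radius of gyration: k = √(I/A) = √(9.8218 / 1.9792) = 2.22767 in.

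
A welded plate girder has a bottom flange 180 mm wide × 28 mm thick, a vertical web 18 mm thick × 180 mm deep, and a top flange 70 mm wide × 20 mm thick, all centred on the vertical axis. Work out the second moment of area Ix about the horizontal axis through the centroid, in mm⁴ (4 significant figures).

Ix ≈ 6.239 × 10⁷ mm⁴

Decompose the section into non-overlapping parts with the origin at the bottom-left of its bounding rectangle.
Bottom plate: 180 × 28, A = 5 040 mm², y = 14 mm, Ī = 329 280 mm⁴.
Web plate: 18 × 180, A = 3 240 mm², y = 118 mm, Ī = 8 748 000 mm⁴.
Top plate: 70 × 20, A = 1 400 mm², y = 218 mm, Ī = 46666.7 mm⁴.
Centroid: ȳ = ΣA·y / ΣA = 78.314 mm.
Transfer each piece to the horizontal axis through the centroid using Ī + A·d² with d = y − 78.314:
  bottom plate: d = -64.314 mm → contributes +21 176 217 mm⁴
  web plate: d = 39.686 mm → contributes +13 850 918 mm⁴
  top plate: d = 139.686 mm → contributes +27 363 697 mm⁴
Total I = 62 390 832 mm⁴.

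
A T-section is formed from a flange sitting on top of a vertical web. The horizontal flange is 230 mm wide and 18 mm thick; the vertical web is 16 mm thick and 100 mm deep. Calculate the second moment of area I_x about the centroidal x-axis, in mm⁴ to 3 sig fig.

Break the section into simple shapes (no overlaps), measuring from the bottom-left corner of the bounding box.
Flange: 230 × 18, A = 4 140 mm², y = 109 mm, Ī = 111 780 mm⁴.
Web: 16 × 100, A = 1 600 mm², y = 50 mm, Ī = 1 333 333 mm⁴.
Centroid: ȳ = ΣA·y / ΣA = 92.554 mm.
Transfer each piece to the centroidal x-axis using Ī + A·d² with d = y − 92.554:
  flange: d = 16.446 mm → contributes +1 231 529 mm⁴
  web: d = -42.554 mm → contributes +4 230 683 mm⁴
Total I = 5 462 212 mm⁴.

I_x ≈ 5.46 × 10⁶ mm⁴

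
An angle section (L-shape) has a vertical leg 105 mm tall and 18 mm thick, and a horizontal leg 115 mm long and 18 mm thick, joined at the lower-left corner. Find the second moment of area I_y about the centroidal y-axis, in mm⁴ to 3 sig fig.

I_y ≈ 4.42 × 10⁶ mm⁴

Decompose the section into non-overlapping parts with the origin at the bottom-left of its bounding rectangle.
Vertical leg: 18 × 105, A = 1 890 mm², x = 9 mm, Ī = 51 030 mm⁴.
Horizontal leg (remainder): 97 × 18, A = 1 746 mm², x = 66.5 mm, Ī = 1 369 010 mm⁴.
Centroid: x̄ = ΣA·x / ΣA = 36.611 mm.
Transfer each piece to the centroidal y-axis using Ī + A·d² with d = x − 36.611:
  vertical leg: d = -27.611 mm → contributes +1 491 945 mm⁴
  horizontal leg (remainder): d = 29.889 mm → contributes +2 928 762 mm⁴
Total I = 4 420 707 mm⁴.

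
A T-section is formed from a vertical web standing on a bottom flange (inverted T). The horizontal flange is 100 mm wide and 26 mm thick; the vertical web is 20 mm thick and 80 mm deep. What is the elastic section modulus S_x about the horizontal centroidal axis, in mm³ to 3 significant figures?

S_x ≈ 5.19 × 10⁴ mm³

Break the section into simple shapes (no overlaps), measuring from the bottom-left corner of the bounding box.
Flange: 100 × 26, A = 2 600 mm², y = 13 mm, Ī = 146 467 mm⁴.
Web: 20 × 80, A = 1 600 mm², y = 66 mm, Ī = 853 333 mm⁴.
Centroid: ȳ = ΣA·y / ΣA = 33.19 mm.
Transfer each piece to the horizontal centroidal axis using Ī + A·d² with d = y − 33.19:
  flange: d = -20.19 mm → contributes +1 206 371 mm⁴
  web: d = 32.81 mm → contributes +2 575 677 mm⁴
Total I = 3 782 048 mm⁴.
Extreme fibre distance c = 72.81 mm; S = I/c = 51 944 mm³.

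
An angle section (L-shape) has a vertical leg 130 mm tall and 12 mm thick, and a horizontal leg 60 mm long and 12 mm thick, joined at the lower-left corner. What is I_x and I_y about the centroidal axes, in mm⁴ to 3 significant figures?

I_x ≈ 3.67 × 10⁶ mm⁴, I_y ≈ 5.08 × 10⁵ mm⁴

Decompose the section into non-overlapping parts with the origin at the bottom-left of its bounding rectangle.
Vertical leg: 12 × 130, A = 1 560 mm², y = 65 mm, Ī = 2 197 000 mm⁴.
Horizontal leg (remainder): 48 × 12, A = 576 mm², y = 6 mm, Ī = 6 912 mm⁴.
Centroid: ȳ = ΣA·y / ΣA = 49.09 mm.
Transfer each piece to the centroidal x-axis using Ī + A·d² with d = y − 49.09:
  vertical leg: d = 15.91 mm → contributes +2 591 885 mm⁴
  horizontal leg (remainder): d = -43.09 mm → contributes +1 076 393 mm⁴
Total I = 3 668 279 mm⁴.
For the y-axis: x̄ = 14.09 mm.
Repeating about the centroidal y-axis gives I_y = 507 919 mm⁴.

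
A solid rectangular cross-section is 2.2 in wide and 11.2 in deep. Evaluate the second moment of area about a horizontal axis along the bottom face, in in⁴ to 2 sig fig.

The section: 2.2 × 11.2, A = 24.64 in², y = 5.6 in, Ī = 257.6 in⁴.
Transfer it to the bottom edge using Ī + A·d² with d = y − 0:
  the section: d = 5.6 in → contributes +1 030 in⁴
Total I = 1 030 in⁴.

I_base ≈ 1000 in⁴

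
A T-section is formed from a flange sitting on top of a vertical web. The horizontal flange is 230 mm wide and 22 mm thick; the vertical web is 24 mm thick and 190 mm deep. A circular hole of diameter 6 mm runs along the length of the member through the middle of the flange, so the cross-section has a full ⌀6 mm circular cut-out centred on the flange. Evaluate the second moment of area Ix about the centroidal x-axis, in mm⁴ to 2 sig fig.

Ix ≈ 4.1 × 10⁷ mm⁴

Treat the section as a set of non-overlapping primitives; coordinates are from the bounding-box lower-left.
Flange: 230 × 22, A = 5 060 mm², y = 201 mm, Ī = 204 087 mm⁴.
Web: 24 × 190, A = 4 560 mm², y = 95 mm, Ī = 13 718 000 mm⁴.
Hole (subtracted): ⌀6, A = 28.27 mm², y = 201 mm, Ī = 63.62 mm⁴.
Centroid: ȳ = ΣA·y / ΣA = 150.6 mm.
Transfer each piece to the centroidal x-axis using Ī + A·d² with d = y − 150.6:
  flange: d = 50.39 mm → contributes +13 053 948 mm⁴
  web: d = -55.61 mm → contributes +27 817 931 mm⁴
  hole: d = 50.39 mm → contributes −71 866 mm⁴
Total I = 40 800 013 mm⁴.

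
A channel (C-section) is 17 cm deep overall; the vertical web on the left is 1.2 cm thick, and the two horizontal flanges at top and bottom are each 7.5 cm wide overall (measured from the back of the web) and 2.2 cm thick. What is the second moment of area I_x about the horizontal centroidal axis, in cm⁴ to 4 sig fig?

I_x ≈ 2020 cm⁴

Treat the section as a set of non-overlapping primitives; coordinates are from the bounding-box lower-left.
Web: 1.2 × 17, A = 20.4 cm², y = 8.5 cm, Ī = 491.3 cm⁴.
Top flange (beyond web): 6.3 × 2.2, A = 13.86 cm², y = 15.9 cm, Ī = 5.5902 cm⁴.
Bottom flange (beyond web): 6.3 × 2.2, A = 13.86 cm², y = 1.1 cm, Ī = 5.5902 cm⁴.
By symmetry the centroid is at mid-height, ȳ = 8.5 cm.
Transfer each piece to the horizontal centroidal axis using Ī + A·d² with d = y − 8.5:
  web: d = 0 cm → contributes +491.3 cm⁴
  top flange (beyond web): d = 7.4 cm → contributes +764.564 cm⁴
  bottom flange (beyond web): d = -7.4 cm → contributes +764.564 cm⁴
Total I = 2020.43 cm⁴.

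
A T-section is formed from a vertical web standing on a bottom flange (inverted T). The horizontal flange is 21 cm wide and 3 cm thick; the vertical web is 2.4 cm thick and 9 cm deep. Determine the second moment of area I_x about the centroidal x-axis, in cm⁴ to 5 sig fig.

I_x ≈ 772.11 cm⁴

Decompose the section into non-overlapping parts with the origin at the bottom-left of its bounding rectangle.
Flange: 21 × 3, A = 63 cm², y = 1.5 cm, Ī = 47.25 cm⁴.
Web: 2.4 × 9, A = 21.6 cm², y = 7.5 cm, Ī = 145.8 cm⁴.
Centroid: ȳ = ΣA·y / ΣA = 3.031915 cm.
Transfer each piece to the centroidal x-axis using Ī + A·d² with d = y − 3.031915:
  flange: d = -1.531915 cm → contributes +195.0961 cm⁴
  web: d = 4.468085 cm → contributes +577.0177 cm⁴
Total I = 772.1138 cm⁴.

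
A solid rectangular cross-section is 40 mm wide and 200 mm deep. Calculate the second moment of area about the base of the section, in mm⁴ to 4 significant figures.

The section: 40 × 200, A = 8 000 mm², y = 100 mm, Ī = 26 666 667 mm⁴.
Transfer it to the bottom edge using Ī + A·d² with d = y − 0:
  the section: d = 100 mm → contributes +106 666 667 mm⁴
Total I = 106 666 667 mm⁴.

I_base ≈ 1.067 × 10⁸ mm⁴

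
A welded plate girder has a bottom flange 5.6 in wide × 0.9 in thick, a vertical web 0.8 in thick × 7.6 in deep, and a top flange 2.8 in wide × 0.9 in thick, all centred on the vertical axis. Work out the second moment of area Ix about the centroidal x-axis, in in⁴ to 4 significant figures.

Ix ≈ 157.9 in⁴

Decompose the section into non-overlapping parts with the origin at the bottom-left of its bounding rectangle.
Bottom plate: 5.6 × 0.9, A = 5.04 in², y = 0.45 in, Ī = 0.3402 in⁴.
Web plate: 0.8 × 7.6, A = 6.08 in², y = 4.7 in, Ī = 29.2651 in⁴.
Top plate: 2.8 × 0.9, A = 2.52 in², y = 8.95 in, Ī = 0.1701 in⁴.
Centroid: ȳ = ΣA·y / ΣA = 3.91481 in.
Transfer each piece to the centroidal x-axis using Ī + A·d² with d = y − 3.91481:
  bottom plate: d = -3.46481 in → contributes +60.8449 in⁴
  web plate: d = 0.785191 in → contributes +33.0135 in⁴
  top plate: d = 5.03519 in → contributes +64.06 in⁴
Total I = 157.918 in⁴.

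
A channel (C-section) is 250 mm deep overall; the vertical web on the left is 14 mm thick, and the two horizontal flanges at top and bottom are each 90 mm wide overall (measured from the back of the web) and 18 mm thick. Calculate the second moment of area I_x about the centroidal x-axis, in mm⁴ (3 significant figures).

I_x ≈ 5.51 × 10⁷ mm⁴

Treat the section as a set of non-overlapping primitives; coordinates are from the bounding-box lower-left.
Web: 14 × 250, A = 3 500 mm², y = 125 mm, Ī = 18 229 167 mm⁴.
Top flange (beyond web): 76 × 18, A = 1 368 mm², y = 241 mm, Ī = 36 936 mm⁴.
Bottom flange (beyond web): 76 × 18, A = 1 368 mm², y = 9 mm, Ī = 36 936 mm⁴.
By symmetry the centroid is at mid-height, ȳ = 125 mm.
Transfer each piece to the centroidal x-axis using Ī + A·d² with d = y − 125:
  web: d = 0 mm → contributes +18 229 167 mm⁴
  top flange (beyond web): d = 116 mm → contributes +18 444 744 mm⁴
  bottom flange (beyond web): d = -116 mm → contributes +18 444 744 mm⁴
Total I = 55 118 655 mm⁴.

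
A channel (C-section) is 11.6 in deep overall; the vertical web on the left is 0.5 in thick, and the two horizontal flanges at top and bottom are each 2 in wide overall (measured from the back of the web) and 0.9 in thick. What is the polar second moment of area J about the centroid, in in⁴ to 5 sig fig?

J ≈ 144.97 in⁴

Split into non-overlapping primitives; take the origin at the lower-left of the bounding box.
Web: 0.5 × 11.6, A = 5.8 in², y = 5.8 in, Ī = 65.03733 in⁴.
Top flange (beyond web): 1.5 × 0.9, A = 1.35 in², y = 11.15 in, Ī = 0.091125 in⁴.
Bottom flange (beyond web): 1.5 × 0.9, A = 1.35 in², y = 0.45 in, Ī = 0.091125 in⁴.
By symmetry the centroid is at mid-height, ȳ = 5.8 in.
Transfer each piece to the centroidal x-axis using Ī + A·d² with d = y − 5.8:
  web: d = 0 in → contributes +65.03733 in⁴
  top flange (beyond web): d = 5.35 in → contributes +38.7315 in⁴
  bottom flange (beyond web): d = -5.35 in → contributes +38.7315 in⁴
Total I = 142.5003 in⁴.
For the y-axis: x̄ = 0.5676471 in.
Repeating about the centroidal y-axis gives I_y = 2.469436 in⁴.
Polar second moment: J = I_x + I_y = 144.9698 in⁴.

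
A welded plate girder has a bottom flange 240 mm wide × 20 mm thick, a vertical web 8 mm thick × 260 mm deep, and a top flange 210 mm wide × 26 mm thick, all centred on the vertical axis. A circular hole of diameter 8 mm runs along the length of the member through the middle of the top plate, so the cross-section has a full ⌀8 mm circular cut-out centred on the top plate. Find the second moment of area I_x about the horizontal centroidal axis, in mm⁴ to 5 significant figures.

I_x ≈ 2.1605 × 10⁸ mm⁴

Treat the section as a set of non-overlapping primitives; coordinates are from the bounding-box lower-left.
Bottom plate: 240 × 20, A = 4 800 mm², y = 10 mm, Ī = 160 000 mm⁴.
Web plate: 8 × 260, A = 2 080 mm², y = 150 mm, Ī = 11 717 333 mm⁴.
Top plate: 210 × 26, A = 5 460 mm², y = 293 mm, Ī = 307 580 mm⁴.
Hole (subtracted): ⌀8, A = 50.26548 mm², y = 293 mm, Ī = 201.0619 mm⁴.
Centroid: ȳ = ΣA·y / ΣA = 158.2664 mm.
Transfer each piece to the horizontal centroidal axis using Ī + A·d² with d = y − 158.2664:
  bottom plate: d = -148.2664 mm → contributes +105 678 062 mm⁴
  web plate: d = -8.266414 mm → contributes +11 859 467 mm⁴
  top plate: d = 134.7336 mm → contributes +99 423 720 mm⁴
  hole: d = 134.7336 mm → contributes −912677.4 mm⁴
Total I = 216 048 572 mm⁴.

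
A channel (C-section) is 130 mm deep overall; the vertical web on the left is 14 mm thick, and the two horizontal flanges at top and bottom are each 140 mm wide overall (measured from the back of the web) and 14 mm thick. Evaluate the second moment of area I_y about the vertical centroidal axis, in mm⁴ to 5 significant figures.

Split into non-overlapping primitives; take the origin at the lower-left of the bounding box.
Web: 14 × 130, A = 1 820 mm², x = 7 mm, Ī = 29726.67 mm⁴.
Top flange (beyond web): 126 × 14, A = 1 764 mm², x = 77 mm, Ī = 2 333 772 mm⁴.
Bottom flange (beyond web): 126 × 14, A = 1 764 mm², x = 77 mm, Ī = 2 333 772 mm⁴.
Centroid: x̄ = ΣA·x / ΣA = 53.17801 mm.
Transfer each piece to the vertical centroidal axis using Ī + A·d² with d = x − 53.17801:
  web: d = -46.17801 mm → contributes +3 910 710 mm⁴
  top flange (beyond web): d = 23.82199 mm → contributes +3 334 819 mm⁴
  bottom flange (beyond web): d = 23.82199 mm → contributes +3 334 819 mm⁴
Total I = 10 580 349 mm⁴.

I_y ≈ 1.0580 × 10⁷ mm⁴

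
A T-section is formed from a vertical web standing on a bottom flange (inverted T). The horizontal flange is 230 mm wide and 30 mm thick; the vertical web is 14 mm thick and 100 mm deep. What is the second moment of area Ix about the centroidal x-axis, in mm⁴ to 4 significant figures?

Ix ≈ 6.601 × 10⁶ mm⁴

Break the section into simple shapes (no overlaps), measuring from the bottom-left corner of the bounding box.
Flange: 230 × 30, A = 6 900 mm², y = 15 mm, Ī = 517 500 mm⁴.
Web: 14 × 100, A = 1 400 mm², y = 80 mm, Ī = 1 166 667 mm⁴.
Centroid: ȳ = ΣA·y / ΣA = 25.9639 mm.
Transfer each piece to the centroidal x-axis using Ī + A·d² with d = y − 25.9639:
  flange: d = -10.9639 mm → contributes +1 346 922 mm⁴
  web: d = 54.0361 mm → contributes +5 254 534 mm⁴
Total I = 6 601 456 mm⁴.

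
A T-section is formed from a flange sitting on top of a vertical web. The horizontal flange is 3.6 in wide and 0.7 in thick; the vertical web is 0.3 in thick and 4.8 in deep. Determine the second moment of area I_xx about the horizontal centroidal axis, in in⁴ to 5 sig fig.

Split into non-overlapping primitives; take the origin at the lower-left of the bounding box.
Flange: 3.6 × 0.7, A = 2.52 in², y = 5.15 in, Ī = 0.1029 in⁴.
Web: 0.3 × 4.8, A = 1.44 in², y = 2.4 in, Ī = 2.7648 in⁴.
Centroid: ȳ = ΣA·y / ΣA = 4.15 in.
Transfer each piece to the horizontal centroidal axis using Ī + A·d² with d = y − 4.15:
  flange: d = 1 in → contributes +2.6229 in⁴
  web: d = -1.75 in → contributes +7.1748 in⁴
Total I = 9.7977 in⁴.

I_xx ≈ 9.7977 in⁴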